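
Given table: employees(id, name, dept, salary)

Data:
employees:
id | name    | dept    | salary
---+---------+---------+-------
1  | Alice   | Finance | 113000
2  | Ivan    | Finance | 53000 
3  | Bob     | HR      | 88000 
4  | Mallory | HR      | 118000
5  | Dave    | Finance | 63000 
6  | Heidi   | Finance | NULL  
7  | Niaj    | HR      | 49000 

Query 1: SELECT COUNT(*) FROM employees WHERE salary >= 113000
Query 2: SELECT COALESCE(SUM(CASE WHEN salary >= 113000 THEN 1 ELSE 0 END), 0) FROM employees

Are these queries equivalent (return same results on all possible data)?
Yes, equivalent

Both queries return: [(2,)]

Reason: COUNT with WHERE vs conditional SUM (COALESCE handles empty-table NULL)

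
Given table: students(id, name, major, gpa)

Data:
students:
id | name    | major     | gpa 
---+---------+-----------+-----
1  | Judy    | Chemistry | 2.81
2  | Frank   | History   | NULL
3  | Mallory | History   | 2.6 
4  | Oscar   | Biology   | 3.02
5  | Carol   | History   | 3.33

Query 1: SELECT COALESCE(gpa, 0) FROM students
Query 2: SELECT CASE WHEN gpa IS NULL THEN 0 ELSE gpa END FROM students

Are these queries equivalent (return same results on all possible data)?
Yes, equivalent

Both queries return: [(0,), (2.6,), (2.81,), (3.02,), (3.33,)]

Reason: COALESCE vs CASE for NULL handling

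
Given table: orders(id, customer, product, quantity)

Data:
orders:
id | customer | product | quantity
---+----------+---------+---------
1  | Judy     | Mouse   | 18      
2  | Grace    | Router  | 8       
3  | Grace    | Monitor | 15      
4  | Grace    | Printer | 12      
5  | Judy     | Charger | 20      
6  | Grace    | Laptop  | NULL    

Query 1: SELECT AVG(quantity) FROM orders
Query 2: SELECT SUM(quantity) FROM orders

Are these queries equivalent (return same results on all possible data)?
No, not equivalent

Query 1 returns: [(14.6,)]
Query 2 returns: [(73,)]

Reason: AVG vs SUM give different aggregate values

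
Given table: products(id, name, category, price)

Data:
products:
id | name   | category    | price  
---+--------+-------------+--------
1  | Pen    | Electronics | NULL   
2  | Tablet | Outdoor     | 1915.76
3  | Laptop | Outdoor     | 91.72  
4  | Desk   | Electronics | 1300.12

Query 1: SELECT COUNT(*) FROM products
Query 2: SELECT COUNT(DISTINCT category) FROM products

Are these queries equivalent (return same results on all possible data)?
No, not equivalent

Query 1 returns: [(4,)]
Query 2 returns: [(2,)]

Reason: COUNT(*) counts rows, COUNT(DISTINCT category) counts unique categorys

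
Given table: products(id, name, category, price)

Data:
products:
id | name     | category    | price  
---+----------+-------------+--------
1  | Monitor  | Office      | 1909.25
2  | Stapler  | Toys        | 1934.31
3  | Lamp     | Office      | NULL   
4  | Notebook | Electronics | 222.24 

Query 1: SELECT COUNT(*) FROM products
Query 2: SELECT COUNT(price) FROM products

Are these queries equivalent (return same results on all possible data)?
No, not equivalent

Query 1 returns: [(4,)]
Query 2 returns: [(3,)]

Reason: COUNT(*) includes NULLs, COUNT(column) excludes them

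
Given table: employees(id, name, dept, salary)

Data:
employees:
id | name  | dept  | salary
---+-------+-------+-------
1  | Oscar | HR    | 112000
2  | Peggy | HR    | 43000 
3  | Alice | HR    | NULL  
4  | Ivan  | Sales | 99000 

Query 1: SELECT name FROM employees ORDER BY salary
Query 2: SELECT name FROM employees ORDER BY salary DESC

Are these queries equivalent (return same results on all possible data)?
No, not equivalent

Query 1 returns: [('Alice',), ('Peggy',), ('Ivan',), ('Oscar',)]
Query 2 returns: [('Oscar',), ('Ivan',), ('Peggy',), ('Alice',)]

Reason: ASC vs DESC gives opposite ordering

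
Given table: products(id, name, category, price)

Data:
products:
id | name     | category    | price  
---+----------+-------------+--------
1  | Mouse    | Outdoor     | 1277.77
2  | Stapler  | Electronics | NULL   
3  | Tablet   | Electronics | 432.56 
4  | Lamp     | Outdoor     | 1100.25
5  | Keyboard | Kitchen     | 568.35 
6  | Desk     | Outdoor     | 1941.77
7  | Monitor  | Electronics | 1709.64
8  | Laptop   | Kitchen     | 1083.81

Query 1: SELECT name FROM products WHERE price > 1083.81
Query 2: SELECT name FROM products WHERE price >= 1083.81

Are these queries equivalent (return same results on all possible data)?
No, not equivalent

Query 1 returns: [('Mouse',), ('Lamp',), ('Desk',), ('Monitor',)]
Query 2 returns: [('Mouse',), ('Lamp',), ('Desk',), ('Monitor',), ('Laptop',)]

Reason: > vs >= gives different results when price = 1083.81 exists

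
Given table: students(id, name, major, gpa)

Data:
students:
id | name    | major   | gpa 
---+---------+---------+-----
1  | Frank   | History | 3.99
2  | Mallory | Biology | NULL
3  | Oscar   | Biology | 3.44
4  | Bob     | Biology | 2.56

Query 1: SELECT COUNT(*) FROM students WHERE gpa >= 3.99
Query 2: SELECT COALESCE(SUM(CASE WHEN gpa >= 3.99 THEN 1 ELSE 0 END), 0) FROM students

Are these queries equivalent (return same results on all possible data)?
Yes, equivalent

Both queries return: [(1,)]

Reason: COUNT with WHERE vs conditional SUM (COALESCE handles empty-table NULL)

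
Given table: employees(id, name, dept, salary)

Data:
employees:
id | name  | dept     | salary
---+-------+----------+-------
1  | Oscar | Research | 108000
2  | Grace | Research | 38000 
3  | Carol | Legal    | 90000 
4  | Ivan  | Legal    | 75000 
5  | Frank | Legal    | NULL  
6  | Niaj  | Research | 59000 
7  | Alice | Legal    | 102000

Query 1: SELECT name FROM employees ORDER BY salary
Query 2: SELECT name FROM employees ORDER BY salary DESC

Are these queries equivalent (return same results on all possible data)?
No, not equivalent

Query 1 returns: [('Frank',), ('Grace',), ('Niaj',), ('Ivan',), ('Carol',), ('Alice',), ('Oscar',)]
Query 2 returns: [('Oscar',), ('Alice',), ('Carol',), ('Ivan',), ('Niaj',), ('Grace',), ('Frank',)]

Reason: ASC vs DESC gives opposite ordering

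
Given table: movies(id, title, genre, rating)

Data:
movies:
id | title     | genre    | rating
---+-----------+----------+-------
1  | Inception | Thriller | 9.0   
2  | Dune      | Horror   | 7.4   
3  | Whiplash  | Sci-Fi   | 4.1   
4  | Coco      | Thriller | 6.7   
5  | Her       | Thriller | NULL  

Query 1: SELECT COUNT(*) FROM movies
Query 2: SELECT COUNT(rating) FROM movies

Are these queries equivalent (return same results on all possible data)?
No, not equivalent

Query 1 returns: [(5,)]
Query 2 returns: [(4,)]

Reason: COUNT(*) includes NULLs, COUNT(column) excludes them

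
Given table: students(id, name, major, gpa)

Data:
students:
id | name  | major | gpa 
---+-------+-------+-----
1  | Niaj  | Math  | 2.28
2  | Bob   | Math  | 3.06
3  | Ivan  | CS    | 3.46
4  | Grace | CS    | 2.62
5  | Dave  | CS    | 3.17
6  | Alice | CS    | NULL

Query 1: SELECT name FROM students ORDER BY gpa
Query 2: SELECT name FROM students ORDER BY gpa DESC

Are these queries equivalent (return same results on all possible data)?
No, not equivalent

Query 1 returns: [('Alice',), ('Niaj',), ('Grace',), ('Bob',), ('Dave',), ('Ivan',)]
Query 2 returns: [('Ivan',), ('Dave',), ('Bob',), ('Grace',), ('Niaj',), ('Alice',)]

Reason: ASC vs DESC gives opposite ordering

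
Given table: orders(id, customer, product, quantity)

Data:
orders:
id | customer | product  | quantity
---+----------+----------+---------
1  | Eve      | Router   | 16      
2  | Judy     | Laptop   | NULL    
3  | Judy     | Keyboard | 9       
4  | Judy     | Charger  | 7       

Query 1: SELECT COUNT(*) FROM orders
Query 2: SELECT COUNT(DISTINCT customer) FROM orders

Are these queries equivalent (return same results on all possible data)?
No, not equivalent

Query 1 returns: [(4,)]
Query 2 returns: [(2,)]

Reason: COUNT(*) counts rows, COUNT(DISTINCT customer) counts unique customers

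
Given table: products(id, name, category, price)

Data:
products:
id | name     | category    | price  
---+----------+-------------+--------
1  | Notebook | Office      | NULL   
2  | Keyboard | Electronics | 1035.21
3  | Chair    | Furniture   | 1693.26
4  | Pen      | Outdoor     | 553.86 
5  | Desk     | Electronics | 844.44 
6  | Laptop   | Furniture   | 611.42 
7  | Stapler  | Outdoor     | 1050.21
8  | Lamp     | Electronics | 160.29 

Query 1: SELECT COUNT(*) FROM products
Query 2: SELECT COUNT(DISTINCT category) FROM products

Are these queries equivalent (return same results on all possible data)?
No, not equivalent

Query 1 returns: [(8,)]
Query 2 returns: [(4,)]

Reason: COUNT(*) counts rows, COUNT(DISTINCT category) counts unique categorys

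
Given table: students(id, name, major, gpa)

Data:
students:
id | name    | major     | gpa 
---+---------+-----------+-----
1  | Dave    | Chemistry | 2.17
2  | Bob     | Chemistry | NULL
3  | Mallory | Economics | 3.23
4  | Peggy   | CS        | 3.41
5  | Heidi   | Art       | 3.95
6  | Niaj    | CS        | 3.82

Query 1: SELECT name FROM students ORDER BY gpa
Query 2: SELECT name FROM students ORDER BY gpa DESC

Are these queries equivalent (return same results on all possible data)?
No, not equivalent

Query 1 returns: [('Bob',), ('Dave',), ('Mallory',), ('Peggy',), ('Niaj',), ('Heidi',)]
Query 2 returns: [('Heidi',), ('Niaj',), ('Peggy',), ('Mallory',), ('Dave',), ('Bob',)]

Reason: ASC vs DESC gives opposite ordering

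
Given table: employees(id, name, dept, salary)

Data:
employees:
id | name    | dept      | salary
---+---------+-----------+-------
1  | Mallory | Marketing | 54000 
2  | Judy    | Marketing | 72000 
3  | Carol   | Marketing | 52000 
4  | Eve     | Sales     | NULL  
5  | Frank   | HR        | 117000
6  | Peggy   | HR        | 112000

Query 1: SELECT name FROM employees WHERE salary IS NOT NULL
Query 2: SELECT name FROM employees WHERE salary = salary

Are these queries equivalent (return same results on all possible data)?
Yes, equivalent

Both queries return: [('Carol',), ('Frank',), ('Judy',), ('Mallory',), ('Peggy',)]

Reason: IS NOT NULL vs self-equality (both exclude NULLs)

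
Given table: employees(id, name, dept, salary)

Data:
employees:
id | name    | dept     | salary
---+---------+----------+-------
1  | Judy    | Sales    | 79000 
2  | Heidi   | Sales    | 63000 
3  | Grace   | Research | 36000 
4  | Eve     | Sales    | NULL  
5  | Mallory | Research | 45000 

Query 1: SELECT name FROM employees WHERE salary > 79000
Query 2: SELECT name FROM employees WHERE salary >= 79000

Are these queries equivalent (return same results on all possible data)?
No, not equivalent

Query 1 returns: []
Query 2 returns: [('Judy',)]

Reason: > vs >= gives different results when salary = 79000 exists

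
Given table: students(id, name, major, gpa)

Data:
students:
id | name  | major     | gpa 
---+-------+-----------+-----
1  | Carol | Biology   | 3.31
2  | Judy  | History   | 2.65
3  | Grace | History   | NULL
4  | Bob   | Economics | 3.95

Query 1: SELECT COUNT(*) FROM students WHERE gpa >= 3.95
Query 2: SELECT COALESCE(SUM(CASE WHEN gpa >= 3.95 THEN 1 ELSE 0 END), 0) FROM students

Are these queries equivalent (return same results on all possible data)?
Yes, equivalent

Both queries return: [(1,)]

Reason: COUNT with WHERE vs conditional SUM (COALESCE handles empty-table NULL)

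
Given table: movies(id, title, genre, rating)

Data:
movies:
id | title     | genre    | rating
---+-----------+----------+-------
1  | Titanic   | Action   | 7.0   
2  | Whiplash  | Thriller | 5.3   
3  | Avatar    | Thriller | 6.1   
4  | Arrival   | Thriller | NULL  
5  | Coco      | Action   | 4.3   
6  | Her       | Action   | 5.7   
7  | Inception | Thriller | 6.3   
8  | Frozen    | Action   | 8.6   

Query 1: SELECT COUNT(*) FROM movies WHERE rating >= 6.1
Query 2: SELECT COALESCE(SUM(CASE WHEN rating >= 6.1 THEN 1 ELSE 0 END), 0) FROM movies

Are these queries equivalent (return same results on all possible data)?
Yes, equivalent

Both queries return: [(4,)]

Reason: COUNT with WHERE vs conditional SUM (COALESCE handles empty-table NULL)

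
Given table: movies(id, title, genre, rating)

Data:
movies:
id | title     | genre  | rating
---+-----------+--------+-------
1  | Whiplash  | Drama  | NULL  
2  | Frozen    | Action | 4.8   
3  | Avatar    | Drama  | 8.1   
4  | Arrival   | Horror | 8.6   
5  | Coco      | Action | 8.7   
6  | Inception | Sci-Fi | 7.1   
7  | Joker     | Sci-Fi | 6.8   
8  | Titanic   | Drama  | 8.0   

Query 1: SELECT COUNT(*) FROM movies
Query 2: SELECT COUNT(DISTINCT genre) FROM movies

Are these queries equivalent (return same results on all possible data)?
No, not equivalent

Query 1 returns: [(8,)]
Query 2 returns: [(4,)]

Reason: COUNT(*) counts rows, COUNT(DISTINCT genre) counts unique genres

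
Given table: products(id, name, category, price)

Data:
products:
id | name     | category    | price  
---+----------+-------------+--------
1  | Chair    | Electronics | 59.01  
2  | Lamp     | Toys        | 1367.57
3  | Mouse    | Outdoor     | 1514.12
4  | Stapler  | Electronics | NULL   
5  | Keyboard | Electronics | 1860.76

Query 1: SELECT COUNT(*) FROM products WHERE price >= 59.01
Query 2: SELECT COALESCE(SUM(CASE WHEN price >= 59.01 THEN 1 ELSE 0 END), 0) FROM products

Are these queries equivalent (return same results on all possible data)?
Yes, equivalent

Both queries return: [(4,)]

Reason: COUNT with WHERE vs conditional SUM (COALESCE handles empty-table NULL)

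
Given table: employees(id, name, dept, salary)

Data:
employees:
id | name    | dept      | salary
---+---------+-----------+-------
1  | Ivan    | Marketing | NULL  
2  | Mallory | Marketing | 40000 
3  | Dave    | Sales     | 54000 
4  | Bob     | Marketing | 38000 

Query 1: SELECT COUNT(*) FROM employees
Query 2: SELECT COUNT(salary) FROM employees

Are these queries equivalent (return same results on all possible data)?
No, not equivalent

Query 1 returns: [(4,)]
Query 2 returns: [(3,)]

Reason: COUNT(*) includes NULLs, COUNT(column) excludes them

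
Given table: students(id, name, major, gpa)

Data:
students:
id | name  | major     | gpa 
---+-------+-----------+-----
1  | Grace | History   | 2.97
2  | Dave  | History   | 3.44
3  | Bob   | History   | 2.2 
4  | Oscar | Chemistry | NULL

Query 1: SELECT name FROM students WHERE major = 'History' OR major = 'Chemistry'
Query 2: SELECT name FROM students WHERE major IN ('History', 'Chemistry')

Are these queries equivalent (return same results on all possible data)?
Yes, equivalent

Both queries return: [('Bob',), ('Dave',), ('Grace',), ('Oscar',)]

Reason: OR vs IN are equivalent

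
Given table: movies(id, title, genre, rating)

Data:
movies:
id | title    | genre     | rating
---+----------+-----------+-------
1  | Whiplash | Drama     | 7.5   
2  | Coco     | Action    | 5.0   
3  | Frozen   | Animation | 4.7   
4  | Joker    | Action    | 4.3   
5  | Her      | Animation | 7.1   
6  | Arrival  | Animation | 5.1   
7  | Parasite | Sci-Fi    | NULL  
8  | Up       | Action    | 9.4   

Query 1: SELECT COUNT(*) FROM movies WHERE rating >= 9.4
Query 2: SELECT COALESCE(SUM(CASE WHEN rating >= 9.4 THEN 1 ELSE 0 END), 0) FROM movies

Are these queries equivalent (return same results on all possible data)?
Yes, equivalent

Both queries return: [(1,)]

Reason: COUNT with WHERE vs conditional SUM (COALESCE handles empty-table NULL)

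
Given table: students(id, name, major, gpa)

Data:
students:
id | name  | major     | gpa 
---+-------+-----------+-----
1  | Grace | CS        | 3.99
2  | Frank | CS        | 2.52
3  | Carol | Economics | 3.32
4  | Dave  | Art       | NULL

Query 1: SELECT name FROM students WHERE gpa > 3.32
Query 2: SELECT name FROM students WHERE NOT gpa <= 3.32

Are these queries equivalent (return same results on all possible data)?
Yes, equivalent

Both queries return: [('Grace',)]

Reason: Both filter gpa > 3.32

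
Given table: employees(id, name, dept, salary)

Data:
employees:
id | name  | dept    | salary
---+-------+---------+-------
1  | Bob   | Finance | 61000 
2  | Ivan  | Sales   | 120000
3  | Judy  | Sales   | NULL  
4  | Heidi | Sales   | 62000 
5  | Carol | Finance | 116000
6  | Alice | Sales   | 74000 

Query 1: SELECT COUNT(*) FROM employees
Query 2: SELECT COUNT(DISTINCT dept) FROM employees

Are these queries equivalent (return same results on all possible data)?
No, not equivalent

Query 1 returns: [(6,)]
Query 2 returns: [(2,)]

Reason: COUNT(*) counts rows, COUNT(DISTINCT dept) counts unique depts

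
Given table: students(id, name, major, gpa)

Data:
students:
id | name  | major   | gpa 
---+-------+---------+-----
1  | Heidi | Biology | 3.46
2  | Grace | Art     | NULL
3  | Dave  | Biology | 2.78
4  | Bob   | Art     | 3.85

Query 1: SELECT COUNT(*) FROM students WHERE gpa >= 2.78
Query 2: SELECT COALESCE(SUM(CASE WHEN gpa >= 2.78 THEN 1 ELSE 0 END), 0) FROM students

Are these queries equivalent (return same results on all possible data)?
Yes, equivalent

Both queries return: [(3,)]

Reason: COUNT with WHERE vs conditional SUM (COALESCE handles empty-table NULL)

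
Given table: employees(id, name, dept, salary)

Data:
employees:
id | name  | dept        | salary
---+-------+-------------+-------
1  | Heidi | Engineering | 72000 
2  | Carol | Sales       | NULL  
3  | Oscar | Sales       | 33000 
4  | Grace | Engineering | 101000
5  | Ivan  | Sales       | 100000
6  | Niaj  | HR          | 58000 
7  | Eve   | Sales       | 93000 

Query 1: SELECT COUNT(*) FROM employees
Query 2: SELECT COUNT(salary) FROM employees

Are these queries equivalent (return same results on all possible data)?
No, not equivalent

Query 1 returns: [(7,)]
Query 2 returns: [(6,)]

Reason: COUNT(*) includes NULLs, COUNT(column) excludes them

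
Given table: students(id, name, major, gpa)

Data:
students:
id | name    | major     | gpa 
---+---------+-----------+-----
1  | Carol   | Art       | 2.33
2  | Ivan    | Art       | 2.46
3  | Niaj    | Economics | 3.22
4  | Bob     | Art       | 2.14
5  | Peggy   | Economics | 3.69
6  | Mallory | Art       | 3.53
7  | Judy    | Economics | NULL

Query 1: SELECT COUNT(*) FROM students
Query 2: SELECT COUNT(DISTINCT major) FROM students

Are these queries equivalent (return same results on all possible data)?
No, not equivalent

Query 1 returns: [(7,)]
Query 2 returns: [(2,)]

Reason: COUNT(*) counts rows, COUNT(DISTINCT major) counts unique majors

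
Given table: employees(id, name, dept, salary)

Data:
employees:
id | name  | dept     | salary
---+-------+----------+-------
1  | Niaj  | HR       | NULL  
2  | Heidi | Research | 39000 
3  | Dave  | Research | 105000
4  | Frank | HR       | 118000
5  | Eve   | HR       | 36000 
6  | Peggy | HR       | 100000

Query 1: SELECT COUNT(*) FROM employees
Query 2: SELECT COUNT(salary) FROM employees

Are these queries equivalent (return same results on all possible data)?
No, not equivalent

Query 1 returns: [(6,)]
Query 2 returns: [(5,)]

Reason: COUNT(*) includes NULLs, COUNT(column) excludes them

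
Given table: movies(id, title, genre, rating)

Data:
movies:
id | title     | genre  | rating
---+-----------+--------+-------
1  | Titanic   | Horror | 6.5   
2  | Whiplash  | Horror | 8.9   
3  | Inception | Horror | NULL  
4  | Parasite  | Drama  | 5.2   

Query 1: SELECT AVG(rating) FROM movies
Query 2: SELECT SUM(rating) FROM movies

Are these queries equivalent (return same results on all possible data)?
No, not equivalent

Query 1 returns: [(6.866666666666667,)]
Query 2 returns: [(20.6,)]

Reason: AVG vs SUM give different aggregate values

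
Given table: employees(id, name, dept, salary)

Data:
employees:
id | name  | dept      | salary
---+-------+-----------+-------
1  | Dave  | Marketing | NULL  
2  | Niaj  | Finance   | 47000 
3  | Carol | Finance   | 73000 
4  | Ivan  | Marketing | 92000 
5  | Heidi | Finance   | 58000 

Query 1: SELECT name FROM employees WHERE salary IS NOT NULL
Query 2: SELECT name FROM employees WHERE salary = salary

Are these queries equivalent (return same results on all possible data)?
Yes, equivalent

Both queries return: [('Carol',), ('Heidi',), ('Ivan',), ('Niaj',)]

Reason: IS NOT NULL vs self-equality (both exclude NULLs)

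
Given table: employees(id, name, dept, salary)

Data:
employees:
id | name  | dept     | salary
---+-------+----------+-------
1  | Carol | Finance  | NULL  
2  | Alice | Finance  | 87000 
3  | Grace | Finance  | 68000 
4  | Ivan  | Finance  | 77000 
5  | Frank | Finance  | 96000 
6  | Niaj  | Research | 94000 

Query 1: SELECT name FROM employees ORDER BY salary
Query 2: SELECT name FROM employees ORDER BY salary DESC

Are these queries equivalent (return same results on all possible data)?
No, not equivalent

Query 1 returns: [('Carol',), ('Grace',), ('Ivan',), ('Alice',), ('Niaj',), ('Frank',)]
Query 2 returns: [('Frank',), ('Niaj',), ('Alice',), ('Ivan',), ('Grace',), ('Carol',)]

Reason: ASC vs DESC gives opposite ordering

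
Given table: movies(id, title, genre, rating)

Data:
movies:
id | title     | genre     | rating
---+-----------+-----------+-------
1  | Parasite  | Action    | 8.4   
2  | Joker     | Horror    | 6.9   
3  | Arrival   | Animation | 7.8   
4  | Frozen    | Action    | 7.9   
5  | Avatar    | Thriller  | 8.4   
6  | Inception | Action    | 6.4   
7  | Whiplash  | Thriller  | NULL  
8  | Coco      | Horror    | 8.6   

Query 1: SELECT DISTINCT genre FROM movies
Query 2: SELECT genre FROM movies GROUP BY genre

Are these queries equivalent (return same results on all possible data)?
Yes, equivalent

Both queries return: [('Action',), ('Animation',), ('Horror',), ('Thriller',)]

Reason: Both get unique genres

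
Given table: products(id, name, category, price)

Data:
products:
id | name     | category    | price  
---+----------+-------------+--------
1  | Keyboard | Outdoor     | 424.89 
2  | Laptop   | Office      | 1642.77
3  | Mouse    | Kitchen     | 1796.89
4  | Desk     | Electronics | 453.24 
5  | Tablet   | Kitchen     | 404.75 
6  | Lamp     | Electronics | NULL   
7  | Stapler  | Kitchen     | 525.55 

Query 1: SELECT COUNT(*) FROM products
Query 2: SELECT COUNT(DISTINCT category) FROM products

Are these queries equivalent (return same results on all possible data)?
No, not equivalent

Query 1 returns: [(7,)]
Query 2 returns: [(4,)]

Reason: COUNT(*) counts rows, COUNT(DISTINCT category) counts unique categorys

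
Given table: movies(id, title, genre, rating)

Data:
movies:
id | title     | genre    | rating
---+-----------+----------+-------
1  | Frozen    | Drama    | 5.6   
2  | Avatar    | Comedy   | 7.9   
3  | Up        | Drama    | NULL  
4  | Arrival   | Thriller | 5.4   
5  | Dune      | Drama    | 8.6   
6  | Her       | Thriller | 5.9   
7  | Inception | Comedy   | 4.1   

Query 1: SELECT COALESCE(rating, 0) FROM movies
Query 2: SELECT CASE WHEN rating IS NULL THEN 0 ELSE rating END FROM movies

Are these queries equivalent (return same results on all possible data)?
Yes, equivalent

Both queries return: [(0,), (4.1,), (5.4,), (5.6,), (5.9,), (7.9,), (8.6,)]

Reason: COALESCE vs CASE for NULL handling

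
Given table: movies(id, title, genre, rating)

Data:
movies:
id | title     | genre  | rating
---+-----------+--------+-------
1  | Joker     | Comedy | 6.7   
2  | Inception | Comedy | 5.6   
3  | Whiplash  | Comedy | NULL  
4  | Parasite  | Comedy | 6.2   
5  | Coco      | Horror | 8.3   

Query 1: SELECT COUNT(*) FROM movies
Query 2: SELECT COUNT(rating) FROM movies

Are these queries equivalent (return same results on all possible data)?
No, not equivalent

Query 1 returns: [(5,)]
Query 2 returns: [(4,)]

Reason: COUNT(*) includes NULLs, COUNT(column) excludes them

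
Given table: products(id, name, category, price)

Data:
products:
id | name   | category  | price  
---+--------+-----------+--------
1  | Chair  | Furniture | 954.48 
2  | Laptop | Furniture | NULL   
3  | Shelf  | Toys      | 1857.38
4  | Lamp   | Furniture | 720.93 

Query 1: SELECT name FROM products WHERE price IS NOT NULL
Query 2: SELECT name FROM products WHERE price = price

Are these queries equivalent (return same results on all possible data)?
Yes, equivalent

Both queries return: [('Chair',), ('Lamp',), ('Shelf',)]

Reason: IS NOT NULL vs self-equality (both exclude NULLs)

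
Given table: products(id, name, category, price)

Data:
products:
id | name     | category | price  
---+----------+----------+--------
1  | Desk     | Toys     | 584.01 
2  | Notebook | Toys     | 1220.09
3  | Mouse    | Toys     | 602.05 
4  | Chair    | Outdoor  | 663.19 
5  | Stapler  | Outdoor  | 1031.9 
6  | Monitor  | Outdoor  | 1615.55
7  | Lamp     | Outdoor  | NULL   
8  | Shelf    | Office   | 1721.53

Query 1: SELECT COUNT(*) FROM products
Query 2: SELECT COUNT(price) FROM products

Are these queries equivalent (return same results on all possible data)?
No, not equivalent

Query 1 returns: [(8,)]
Query 2 returns: [(7,)]

Reason: COUNT(*) includes NULLs, COUNT(column) excludes them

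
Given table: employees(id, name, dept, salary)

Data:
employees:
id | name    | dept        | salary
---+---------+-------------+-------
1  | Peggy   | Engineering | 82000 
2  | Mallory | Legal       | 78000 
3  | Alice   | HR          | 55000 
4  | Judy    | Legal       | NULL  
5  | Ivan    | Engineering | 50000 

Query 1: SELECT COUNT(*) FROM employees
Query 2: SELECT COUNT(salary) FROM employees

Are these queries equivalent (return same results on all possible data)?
No, not equivalent

Query 1 returns: [(5,)]
Query 2 returns: [(4,)]

Reason: COUNT(*) includes NULLs, COUNT(column) excludes them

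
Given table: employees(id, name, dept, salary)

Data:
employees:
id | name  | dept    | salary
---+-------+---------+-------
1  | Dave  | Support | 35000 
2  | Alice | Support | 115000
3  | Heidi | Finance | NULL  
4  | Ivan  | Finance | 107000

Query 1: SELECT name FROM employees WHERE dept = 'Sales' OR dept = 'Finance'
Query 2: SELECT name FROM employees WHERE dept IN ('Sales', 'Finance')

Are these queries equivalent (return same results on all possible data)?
Yes, equivalent

Both queries return: [('Heidi',), ('Ivan',)]

Reason: OR vs IN are equivalent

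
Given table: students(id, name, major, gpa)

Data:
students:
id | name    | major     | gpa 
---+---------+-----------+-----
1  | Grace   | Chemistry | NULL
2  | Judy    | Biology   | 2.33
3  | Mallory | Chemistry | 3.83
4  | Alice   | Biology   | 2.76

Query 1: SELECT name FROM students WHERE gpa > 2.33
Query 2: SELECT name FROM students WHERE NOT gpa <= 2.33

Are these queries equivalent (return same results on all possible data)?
Yes, equivalent

Both queries return: [('Alice',), ('Mallory',)]

Reason: Both filter gpa > 2.33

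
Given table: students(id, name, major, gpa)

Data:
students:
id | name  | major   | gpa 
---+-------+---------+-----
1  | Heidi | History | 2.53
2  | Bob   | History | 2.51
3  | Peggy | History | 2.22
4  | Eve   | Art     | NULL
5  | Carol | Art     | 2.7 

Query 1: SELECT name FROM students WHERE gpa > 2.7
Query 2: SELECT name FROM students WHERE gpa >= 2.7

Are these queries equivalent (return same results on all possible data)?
No, not equivalent

Query 1 returns: []
Query 2 returns: [('Carol',)]

Reason: > vs >= gives different results when gpa = 2.7 exists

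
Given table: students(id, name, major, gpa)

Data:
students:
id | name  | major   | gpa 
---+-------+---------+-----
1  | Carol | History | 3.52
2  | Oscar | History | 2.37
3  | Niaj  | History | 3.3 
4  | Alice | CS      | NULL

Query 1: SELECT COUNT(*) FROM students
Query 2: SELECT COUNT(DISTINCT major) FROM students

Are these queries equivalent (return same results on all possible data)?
No, not equivalent

Query 1 returns: [(4,)]
Query 2 returns: [(2,)]

Reason: COUNT(*) counts rows, COUNT(DISTINCT major) counts unique majors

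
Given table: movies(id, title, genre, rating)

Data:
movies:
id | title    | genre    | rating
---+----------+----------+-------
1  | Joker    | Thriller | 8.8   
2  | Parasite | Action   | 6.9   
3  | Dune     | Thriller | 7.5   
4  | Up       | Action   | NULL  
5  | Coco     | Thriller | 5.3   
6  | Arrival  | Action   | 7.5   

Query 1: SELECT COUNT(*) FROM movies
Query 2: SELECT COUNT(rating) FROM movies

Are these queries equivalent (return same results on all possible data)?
No, not equivalent

Query 1 returns: [(6,)]
Query 2 returns: [(5,)]

Reason: COUNT(*) includes NULLs, COUNT(column) excludes them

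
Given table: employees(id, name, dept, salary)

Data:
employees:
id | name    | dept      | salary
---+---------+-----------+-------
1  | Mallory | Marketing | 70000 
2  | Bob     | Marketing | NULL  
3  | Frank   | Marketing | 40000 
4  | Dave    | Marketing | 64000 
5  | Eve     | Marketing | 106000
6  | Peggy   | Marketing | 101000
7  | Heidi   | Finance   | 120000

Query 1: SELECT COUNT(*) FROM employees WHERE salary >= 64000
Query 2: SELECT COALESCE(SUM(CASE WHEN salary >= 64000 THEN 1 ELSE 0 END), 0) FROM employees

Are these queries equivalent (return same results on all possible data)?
Yes, equivalent

Both queries return: [(5,)]

Reason: COUNT with WHERE vs conditional SUM (COALESCE handles empty-table NULL)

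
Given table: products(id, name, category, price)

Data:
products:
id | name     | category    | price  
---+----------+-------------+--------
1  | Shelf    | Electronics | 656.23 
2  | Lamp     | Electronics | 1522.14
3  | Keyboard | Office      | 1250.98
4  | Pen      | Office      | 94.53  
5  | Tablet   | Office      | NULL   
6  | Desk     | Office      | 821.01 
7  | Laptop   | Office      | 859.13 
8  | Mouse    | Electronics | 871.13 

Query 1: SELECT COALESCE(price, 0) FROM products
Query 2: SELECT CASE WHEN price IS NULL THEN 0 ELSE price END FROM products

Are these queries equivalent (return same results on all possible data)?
Yes, equivalent

Both queries return: [(0,), (94.53,), (656.23,), (821.01,), (859.13,), (871.13,), (1250.98,), (1522.14,)]

Reason: COALESCE vs CASE for NULL handling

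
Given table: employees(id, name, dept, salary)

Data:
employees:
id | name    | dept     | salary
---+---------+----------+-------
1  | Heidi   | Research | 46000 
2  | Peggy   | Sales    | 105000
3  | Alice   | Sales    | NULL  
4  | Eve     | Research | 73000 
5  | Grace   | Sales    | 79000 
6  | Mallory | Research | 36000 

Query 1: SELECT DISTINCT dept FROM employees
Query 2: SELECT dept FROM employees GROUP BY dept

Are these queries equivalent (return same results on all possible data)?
Yes, equivalent

Both queries return: [('Research',), ('Sales',)]

Reason: Both get unique depts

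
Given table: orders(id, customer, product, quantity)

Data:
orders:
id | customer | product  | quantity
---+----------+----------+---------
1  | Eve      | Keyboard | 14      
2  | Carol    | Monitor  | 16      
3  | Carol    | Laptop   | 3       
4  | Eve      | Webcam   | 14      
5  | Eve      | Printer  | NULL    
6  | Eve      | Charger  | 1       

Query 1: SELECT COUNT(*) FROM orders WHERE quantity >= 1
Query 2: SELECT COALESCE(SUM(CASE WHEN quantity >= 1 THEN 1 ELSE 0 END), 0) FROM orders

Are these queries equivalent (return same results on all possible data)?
Yes, equivalent

Both queries return: [(5,)]

Reason: COUNT with WHERE vs conditional SUM (COALESCE handles empty-table NULL)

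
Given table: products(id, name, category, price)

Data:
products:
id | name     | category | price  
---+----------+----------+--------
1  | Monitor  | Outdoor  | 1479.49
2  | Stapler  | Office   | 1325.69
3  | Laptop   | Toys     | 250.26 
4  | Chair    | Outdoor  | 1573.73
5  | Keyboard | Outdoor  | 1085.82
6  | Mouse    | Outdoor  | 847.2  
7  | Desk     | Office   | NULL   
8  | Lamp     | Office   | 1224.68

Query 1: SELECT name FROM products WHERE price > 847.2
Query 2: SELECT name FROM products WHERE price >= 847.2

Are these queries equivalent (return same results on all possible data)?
No, not equivalent

Query 1 returns: [('Monitor',), ('Stapler',), ('Chair',), ('Keyboard',), ('Lamp',)]
Query 2 returns: [('Monitor',), ('Stapler',), ('Chair',), ('Keyboard',), ('Mouse',), ('Lamp',)]

Reason: > vs >= gives different results when price = 847.2 exists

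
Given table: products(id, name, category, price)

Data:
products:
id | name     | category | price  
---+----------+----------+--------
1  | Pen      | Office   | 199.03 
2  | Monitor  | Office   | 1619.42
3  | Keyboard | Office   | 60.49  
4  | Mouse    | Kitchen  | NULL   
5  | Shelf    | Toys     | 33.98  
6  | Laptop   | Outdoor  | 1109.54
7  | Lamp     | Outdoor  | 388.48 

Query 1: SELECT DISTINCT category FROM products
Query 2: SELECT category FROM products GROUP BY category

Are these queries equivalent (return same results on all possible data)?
Yes, equivalent

Both queries return: [('Kitchen',), ('Office',), ('Outdoor',), ('Toys',)]

Reason: Both get unique categorys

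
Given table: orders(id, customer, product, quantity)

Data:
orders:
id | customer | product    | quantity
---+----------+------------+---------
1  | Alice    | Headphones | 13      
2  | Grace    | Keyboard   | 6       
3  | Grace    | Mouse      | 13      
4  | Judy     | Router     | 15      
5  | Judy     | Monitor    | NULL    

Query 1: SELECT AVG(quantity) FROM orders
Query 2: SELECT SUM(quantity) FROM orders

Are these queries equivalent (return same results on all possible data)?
No, not equivalent

Query 1 returns: [(11.75,)]
Query 2 returns: [(47,)]

Reason: AVG vs SUM give different aggregate values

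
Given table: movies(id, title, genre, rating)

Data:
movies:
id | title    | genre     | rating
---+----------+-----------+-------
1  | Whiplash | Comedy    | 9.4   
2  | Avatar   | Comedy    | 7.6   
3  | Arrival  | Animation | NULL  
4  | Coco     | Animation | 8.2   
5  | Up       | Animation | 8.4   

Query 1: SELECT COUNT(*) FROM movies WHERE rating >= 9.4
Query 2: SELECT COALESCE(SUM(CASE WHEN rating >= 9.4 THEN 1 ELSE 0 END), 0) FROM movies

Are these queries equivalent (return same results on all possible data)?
Yes, equivalent

Both queries return: [(1,)]

Reason: COUNT with WHERE vs conditional SUM (COALESCE handles empty-table NULL)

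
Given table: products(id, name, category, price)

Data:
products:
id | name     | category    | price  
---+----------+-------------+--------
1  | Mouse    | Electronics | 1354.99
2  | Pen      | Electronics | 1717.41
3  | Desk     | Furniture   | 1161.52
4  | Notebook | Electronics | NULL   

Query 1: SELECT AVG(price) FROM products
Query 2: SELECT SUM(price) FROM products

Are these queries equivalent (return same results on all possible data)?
No, not equivalent

Query 1 returns: [(1411.3066666666666,)]
Query 2 returns: [(4233.92,)]

Reason: AVG vs SUM give different aggregate values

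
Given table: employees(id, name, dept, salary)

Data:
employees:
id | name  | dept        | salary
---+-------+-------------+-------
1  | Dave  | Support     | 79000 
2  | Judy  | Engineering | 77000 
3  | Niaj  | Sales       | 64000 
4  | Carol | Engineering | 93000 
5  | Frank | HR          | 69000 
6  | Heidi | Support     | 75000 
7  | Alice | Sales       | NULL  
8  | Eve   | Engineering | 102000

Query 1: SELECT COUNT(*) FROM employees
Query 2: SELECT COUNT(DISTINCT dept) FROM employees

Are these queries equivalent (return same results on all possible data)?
No, not equivalent

Query 1 returns: [(8,)]
Query 2 returns: [(4,)]

Reason: COUNT(*) counts rows, COUNT(DISTINCT dept) counts unique depts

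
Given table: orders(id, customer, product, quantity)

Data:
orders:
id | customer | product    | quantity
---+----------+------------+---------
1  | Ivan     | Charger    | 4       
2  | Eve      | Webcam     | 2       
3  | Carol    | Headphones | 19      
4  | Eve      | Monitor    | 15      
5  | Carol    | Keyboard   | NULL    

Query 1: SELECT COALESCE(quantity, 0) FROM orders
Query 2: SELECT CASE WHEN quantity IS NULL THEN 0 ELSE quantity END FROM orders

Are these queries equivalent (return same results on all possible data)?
Yes, equivalent

Both queries return: [(0,), (2,), (4,), (15,), (19,)]

Reason: COALESCE vs CASE for NULL handling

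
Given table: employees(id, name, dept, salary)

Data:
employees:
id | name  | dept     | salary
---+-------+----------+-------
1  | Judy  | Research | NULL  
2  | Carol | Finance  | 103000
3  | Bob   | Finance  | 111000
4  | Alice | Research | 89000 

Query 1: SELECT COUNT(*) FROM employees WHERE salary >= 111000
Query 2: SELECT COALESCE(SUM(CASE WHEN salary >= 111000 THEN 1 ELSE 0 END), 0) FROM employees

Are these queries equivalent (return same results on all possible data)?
Yes, equivalent

Both queries return: [(1,)]

Reason: COUNT with WHERE vs conditional SUM (COALESCE handles empty-table NULL)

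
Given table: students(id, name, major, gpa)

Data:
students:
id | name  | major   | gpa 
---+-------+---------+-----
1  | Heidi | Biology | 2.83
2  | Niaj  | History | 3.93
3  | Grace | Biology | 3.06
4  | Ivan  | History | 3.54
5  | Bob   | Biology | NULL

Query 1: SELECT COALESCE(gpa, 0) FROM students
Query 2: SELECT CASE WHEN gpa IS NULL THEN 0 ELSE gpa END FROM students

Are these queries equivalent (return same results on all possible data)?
Yes, equivalent

Both queries return: [(0,), (2.83,), (3.06,), (3.54,), (3.93,)]

Reason: COALESCE vs CASE for NULL handling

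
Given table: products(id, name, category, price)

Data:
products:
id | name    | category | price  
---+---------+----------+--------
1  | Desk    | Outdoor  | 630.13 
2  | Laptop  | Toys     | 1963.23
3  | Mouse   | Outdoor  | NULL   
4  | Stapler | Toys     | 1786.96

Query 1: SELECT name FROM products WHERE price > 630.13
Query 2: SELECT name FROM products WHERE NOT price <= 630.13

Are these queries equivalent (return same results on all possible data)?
Yes, equivalent

Both queries return: [('Laptop',), ('Stapler',)]

Reason: Both filter price > 630.13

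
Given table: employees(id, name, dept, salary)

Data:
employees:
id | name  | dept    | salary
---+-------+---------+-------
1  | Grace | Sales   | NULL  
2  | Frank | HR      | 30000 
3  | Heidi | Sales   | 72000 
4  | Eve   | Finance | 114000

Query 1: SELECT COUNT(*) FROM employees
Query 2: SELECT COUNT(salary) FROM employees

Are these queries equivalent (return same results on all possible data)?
No, not equivalent

Query 1 returns: [(4,)]
Query 2 returns: [(3,)]

Reason: COUNT(*) includes NULLs, COUNT(column) excludes them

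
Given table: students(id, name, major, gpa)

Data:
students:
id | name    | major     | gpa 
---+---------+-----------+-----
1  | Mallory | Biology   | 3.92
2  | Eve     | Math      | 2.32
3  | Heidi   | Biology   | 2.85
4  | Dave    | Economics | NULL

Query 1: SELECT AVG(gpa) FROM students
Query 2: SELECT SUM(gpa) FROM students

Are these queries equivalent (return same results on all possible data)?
No, not equivalent

Query 1 returns: [(3.03,)]
Query 2 returns: [(9.09,)]

Reason: AVG vs SUM give different aggregate values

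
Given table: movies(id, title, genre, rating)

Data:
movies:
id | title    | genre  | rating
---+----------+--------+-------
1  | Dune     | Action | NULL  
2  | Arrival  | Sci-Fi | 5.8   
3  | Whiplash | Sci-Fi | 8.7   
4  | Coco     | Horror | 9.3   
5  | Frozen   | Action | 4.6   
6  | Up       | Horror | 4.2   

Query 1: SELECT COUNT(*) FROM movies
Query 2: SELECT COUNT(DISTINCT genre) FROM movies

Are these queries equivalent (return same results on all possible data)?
No, not equivalent

Query 1 returns: [(6,)]
Query 2 returns: [(3,)]

Reason: COUNT(*) counts rows, COUNT(DISTINCT genre) counts unique genres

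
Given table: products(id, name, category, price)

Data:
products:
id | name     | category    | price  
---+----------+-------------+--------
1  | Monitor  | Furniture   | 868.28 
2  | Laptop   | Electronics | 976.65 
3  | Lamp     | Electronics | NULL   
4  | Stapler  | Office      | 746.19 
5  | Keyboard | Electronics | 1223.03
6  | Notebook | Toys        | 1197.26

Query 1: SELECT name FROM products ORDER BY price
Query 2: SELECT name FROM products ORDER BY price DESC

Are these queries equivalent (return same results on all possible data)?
No, not equivalent

Query 1 returns: [('Lamp',), ('Stapler',), ('Monitor',), ('Laptop',), ('Notebook',), ('Keyboard',)]
Query 2 returns: [('Keyboard',), ('Notebook',), ('Laptop',), ('Monitor',), ('Stapler',), ('Lamp',)]

Reason: ASC vs DESC gives opposite ordering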